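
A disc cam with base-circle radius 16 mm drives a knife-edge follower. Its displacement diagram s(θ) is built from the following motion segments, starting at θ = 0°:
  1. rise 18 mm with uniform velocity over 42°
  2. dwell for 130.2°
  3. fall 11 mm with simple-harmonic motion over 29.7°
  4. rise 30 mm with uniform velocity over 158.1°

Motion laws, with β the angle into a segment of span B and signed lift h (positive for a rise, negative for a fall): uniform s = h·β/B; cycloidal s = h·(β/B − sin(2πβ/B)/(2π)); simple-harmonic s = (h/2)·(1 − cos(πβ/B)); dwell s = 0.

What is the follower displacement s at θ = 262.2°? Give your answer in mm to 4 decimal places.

seg 1 [0°–42°] uniform, h=18: full span → s += 18 → s = 18.0000
seg 2 [42°–172.2°] dwell: s stays 18.0000
seg 3 [172.2°–201.9°] simple-harmonic, h=-11: full span → s += -11 → s = 7.0000
seg 4 [201.9°–360°] uniform, h=30: θ=262.2° here. β=60.3, B=158.1. 30·60.3/158.1 = 11.4421 → s = 18.4421

18.4421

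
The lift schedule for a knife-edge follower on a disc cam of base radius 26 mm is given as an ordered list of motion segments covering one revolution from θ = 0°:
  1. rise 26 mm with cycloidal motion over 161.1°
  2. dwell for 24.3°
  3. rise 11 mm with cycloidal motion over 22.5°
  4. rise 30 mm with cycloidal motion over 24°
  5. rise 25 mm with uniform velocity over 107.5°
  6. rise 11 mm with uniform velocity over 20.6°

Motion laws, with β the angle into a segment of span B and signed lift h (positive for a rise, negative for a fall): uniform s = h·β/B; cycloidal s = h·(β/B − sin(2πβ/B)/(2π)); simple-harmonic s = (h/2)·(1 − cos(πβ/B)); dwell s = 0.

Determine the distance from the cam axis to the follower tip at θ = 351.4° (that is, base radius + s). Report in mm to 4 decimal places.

seg 1 [0°–161.1°] cycloidal, h=26: full span → s += 26 → s = 26.0000
seg 2 [161.1°–185.4°] dwell: s stays 26.0000
seg 3 [185.4°–207.9°] cycloidal, h=11: full span → s += 11 → s = 37.0000
seg 4 [207.9°–231.9°] cycloidal, h=30: full span → s += 30 → s = 67.0000
seg 5 [231.9°–339.4°] uniform, h=25: full span → s += 25 → s = 92.0000
seg 6 [339.4°–360°] uniform, h=11: θ=351.4° here. β=12, B=20.6. 11·12/20.6 = 6.4078 → s = 98.4078
radial distance = base radius + s = 26 + 98.4078 = 124.4078

124.4078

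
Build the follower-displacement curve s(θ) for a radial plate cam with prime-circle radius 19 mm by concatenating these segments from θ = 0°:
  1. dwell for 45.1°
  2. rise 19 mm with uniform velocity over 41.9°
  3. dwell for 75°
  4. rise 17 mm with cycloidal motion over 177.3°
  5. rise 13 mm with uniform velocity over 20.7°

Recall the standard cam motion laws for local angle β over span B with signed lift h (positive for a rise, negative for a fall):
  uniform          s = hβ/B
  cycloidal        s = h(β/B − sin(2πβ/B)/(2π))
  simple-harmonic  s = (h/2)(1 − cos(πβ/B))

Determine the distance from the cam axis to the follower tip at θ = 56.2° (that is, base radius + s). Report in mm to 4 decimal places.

seg 1 [0°–45.1°] dwell: s stays 0.0000
seg 2 [45.1°–87°] uniform, h=19: θ=56.2° here. β=11.1, B=41.9. 19·11.1/41.9 = 5.0334 → s = 5.0334
radial distance = base radius + s = 19 + 5.0334 = 24.0334

24.0334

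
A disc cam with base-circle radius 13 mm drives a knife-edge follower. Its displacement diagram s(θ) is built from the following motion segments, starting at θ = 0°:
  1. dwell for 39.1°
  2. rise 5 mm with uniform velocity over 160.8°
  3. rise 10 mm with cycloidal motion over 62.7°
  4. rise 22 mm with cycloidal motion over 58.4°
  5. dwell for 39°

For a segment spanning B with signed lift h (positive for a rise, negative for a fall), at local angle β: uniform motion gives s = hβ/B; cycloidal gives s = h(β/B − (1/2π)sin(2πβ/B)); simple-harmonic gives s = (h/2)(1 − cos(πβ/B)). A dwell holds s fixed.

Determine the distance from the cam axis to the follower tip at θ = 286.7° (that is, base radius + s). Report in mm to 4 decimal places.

seg 1 [0°–39.1°] dwell: s stays 0.0000
seg 2 [39.1°–199.9°] uniform, h=5: full span → s += 5 → s = 5.0000
seg 3 [199.9°–262.6°] cycloidal, h=10: full span → s += 10 → s = 15.0000
seg 4 [262.6°–321°] cycloidal, h=22: θ=286.7° here. β=24.1, B=58.4. 22·(0.4127 − sin(2π·0.4127)/(2π)) = 7.2525 → s = 22.2525
radial distance = base radius + s = 13 + 22.2525 = 35.2525

35.2525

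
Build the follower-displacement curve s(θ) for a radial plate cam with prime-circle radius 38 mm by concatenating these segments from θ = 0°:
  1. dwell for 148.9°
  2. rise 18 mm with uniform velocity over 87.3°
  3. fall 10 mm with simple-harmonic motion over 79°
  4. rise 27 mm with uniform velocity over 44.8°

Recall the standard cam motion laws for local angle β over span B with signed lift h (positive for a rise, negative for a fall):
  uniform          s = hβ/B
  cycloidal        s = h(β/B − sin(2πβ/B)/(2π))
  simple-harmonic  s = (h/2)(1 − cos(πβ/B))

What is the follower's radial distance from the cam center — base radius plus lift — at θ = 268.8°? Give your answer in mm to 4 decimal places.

seg 1 [0°–148.9°] dwell: s stays 0.0000
seg 2 [148.9°–236.2°] uniform, h=18: full span → s += 18 → s = 18.0000
seg 3 [236.2°–315.2°] simple-harmonic, h=-10: θ=268.8° here. β=32.6, B=79. -10/2·(1 − cos(π·0.4127)) = -3.6452 → s = 14.3548
radial distance = base radius + s = 38 + 14.3548 = 52.3548

52.3548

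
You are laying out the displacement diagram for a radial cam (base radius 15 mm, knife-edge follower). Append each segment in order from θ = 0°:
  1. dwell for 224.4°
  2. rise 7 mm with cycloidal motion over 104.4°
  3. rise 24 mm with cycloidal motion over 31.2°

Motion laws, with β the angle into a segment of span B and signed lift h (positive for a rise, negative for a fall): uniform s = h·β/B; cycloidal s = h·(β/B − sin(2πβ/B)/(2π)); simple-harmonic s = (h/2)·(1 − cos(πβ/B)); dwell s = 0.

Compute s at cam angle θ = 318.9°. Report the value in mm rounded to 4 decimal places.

seg 1 [0°–224.4°] dwell: s stays 0.0000
seg 2 [224.4°–328.8°] cycloidal, h=7: θ=318.9° here. β=94.5, B=104.4. 7·(0.9052 − sin(2π·0.9052)/(2π)) = 6.9614 → s = 6.9614

6.9614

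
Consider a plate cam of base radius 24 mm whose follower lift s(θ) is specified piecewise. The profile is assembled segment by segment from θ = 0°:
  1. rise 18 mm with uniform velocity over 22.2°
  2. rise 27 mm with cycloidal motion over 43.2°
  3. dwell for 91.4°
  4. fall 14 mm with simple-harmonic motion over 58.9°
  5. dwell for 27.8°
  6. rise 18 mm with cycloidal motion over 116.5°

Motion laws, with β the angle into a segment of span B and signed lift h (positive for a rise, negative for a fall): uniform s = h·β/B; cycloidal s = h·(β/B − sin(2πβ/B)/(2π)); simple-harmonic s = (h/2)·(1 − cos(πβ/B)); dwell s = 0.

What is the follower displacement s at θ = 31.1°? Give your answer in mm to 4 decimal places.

seg 1 [0°–22.2°] uniform, h=18: full span → s += 18 → s = 18.0000
seg 2 [22.2°–65.4°] cycloidal, h=27: θ=31.1° here. β=8.9, B=43.2. 27·(0.2060 − sin(2π·0.2060)/(2π)) = 1.4284 → s = 19.4284

19.4284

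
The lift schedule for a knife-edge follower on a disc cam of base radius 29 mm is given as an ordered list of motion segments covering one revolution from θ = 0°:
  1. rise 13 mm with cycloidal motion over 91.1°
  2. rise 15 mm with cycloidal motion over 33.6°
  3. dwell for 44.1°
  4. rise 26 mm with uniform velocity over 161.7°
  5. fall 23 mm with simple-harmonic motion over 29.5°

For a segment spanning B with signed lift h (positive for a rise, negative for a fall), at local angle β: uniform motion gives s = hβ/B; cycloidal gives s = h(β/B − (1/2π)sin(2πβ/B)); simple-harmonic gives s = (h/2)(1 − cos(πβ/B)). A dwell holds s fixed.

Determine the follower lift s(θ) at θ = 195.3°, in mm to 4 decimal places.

seg 1 [0°–91.1°] cycloidal, h=13: full span → s += 13 → s = 13.0000
seg 2 [91.1°–124.7°] cycloidal, h=15: full span → s += 15 → s = 28.0000
seg 3 [124.7°–168.8°] dwell: s stays 28.0000
seg 4 [168.8°–330.5°] uniform, h=26: θ=195.3° here. β=26.5, B=161.7. 26·26.5/161.7 = 4.2610 → s = 32.2610

32.2610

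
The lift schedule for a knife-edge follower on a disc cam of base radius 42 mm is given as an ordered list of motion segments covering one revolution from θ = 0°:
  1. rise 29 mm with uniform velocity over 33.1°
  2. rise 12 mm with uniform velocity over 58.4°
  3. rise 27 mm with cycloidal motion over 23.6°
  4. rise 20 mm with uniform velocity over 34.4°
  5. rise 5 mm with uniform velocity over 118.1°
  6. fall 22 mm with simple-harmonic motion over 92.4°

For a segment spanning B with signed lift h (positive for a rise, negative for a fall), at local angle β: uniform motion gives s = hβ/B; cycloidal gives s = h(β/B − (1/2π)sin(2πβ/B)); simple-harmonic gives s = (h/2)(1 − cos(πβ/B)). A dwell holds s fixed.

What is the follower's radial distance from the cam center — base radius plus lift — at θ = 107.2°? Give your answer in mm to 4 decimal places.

seg 1 [0°–33.1°] uniform, h=29: full span → s += 29 → s = 29.0000
seg 2 [33.1°–91.5°] uniform, h=12: full span → s += 12 → s = 41.0000
seg 3 [91.5°–115.1°] cycloidal, h=27: θ=107.2° here. β=15.7, B=23.6. 27·(0.6653 − sin(2π·0.6653)/(2π)) = 21.6641 → s = 62.6641
radial distance = base radius + s = 42 + 62.6641 = 104.6641

104.6641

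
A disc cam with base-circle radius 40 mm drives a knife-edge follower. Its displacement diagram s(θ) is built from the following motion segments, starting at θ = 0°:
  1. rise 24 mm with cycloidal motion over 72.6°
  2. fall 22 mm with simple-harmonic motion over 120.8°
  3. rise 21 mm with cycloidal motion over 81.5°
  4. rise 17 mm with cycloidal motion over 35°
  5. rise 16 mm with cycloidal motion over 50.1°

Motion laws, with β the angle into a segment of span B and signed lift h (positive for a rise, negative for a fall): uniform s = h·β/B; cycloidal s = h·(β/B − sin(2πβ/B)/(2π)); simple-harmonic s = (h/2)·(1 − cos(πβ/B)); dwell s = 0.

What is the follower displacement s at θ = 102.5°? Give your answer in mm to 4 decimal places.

seg 1 [0°–72.6°] cycloidal, h=24: full span → s += 24 → s = 24.0000
seg 2 [72.6°–193.4°] simple-harmonic, h=-22: θ=102.5° here. β=29.9, B=120.8. -22/2·(1 − cos(π·0.2475)) = -3.1614 → s = 20.8386

20.8386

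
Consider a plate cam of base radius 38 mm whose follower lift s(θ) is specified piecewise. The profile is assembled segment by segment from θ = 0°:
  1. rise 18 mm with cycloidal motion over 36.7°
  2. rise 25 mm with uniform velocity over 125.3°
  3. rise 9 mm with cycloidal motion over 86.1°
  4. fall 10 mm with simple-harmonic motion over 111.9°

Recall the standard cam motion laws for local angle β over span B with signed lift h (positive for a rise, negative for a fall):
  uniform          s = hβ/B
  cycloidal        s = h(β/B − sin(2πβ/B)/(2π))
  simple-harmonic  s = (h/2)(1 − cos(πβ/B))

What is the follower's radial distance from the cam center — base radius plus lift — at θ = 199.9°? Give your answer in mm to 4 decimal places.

seg 1 [0°–36.7°] cycloidal, h=18: full span → s += 18 → s = 18.0000
seg 2 [36.7°–162°] uniform, h=25: full span → s += 25 → s = 43.0000
seg 3 [162°–248.1°] cycloidal, h=9: θ=199.9° here. β=37.9, B=86.1. 9·(0.4402 − sin(2π·0.4402)/(2π)) = 3.4359 → s = 46.4359
radial distance = base radius + s = 38 + 46.4359 = 84.4359

84.4359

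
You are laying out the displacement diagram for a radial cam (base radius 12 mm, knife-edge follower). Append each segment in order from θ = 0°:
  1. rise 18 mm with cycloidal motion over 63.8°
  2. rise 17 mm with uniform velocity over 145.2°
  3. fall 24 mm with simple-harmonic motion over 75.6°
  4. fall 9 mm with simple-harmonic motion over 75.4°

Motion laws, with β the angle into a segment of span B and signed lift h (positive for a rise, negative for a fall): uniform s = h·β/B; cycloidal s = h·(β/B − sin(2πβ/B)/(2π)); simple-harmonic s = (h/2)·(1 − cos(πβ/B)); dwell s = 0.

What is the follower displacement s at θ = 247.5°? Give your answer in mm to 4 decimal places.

seg 1 [0°–63.8°] cycloidal, h=18: full span → s += 18 → s = 18.0000
seg 2 [63.8°–209°] uniform, h=17: full span → s += 17 → s = 35.0000
seg 3 [209°–284.6°] simple-harmonic, h=-24: θ=247.5° here. β=38.5, B=75.6. -24/2·(1 − cos(π·0.5093)) = -12.3490 → s = 22.6510

22.6510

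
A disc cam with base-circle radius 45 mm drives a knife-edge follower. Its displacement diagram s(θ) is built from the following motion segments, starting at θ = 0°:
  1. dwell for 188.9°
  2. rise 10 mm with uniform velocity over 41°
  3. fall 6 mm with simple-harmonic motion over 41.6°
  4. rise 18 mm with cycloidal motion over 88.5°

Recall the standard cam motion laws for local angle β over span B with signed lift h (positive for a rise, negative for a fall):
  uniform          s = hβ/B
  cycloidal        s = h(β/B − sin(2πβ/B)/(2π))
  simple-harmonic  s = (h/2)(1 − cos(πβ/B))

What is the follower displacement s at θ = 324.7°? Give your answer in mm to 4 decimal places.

seg 1 [0°–188.9°] dwell: s stays 0.0000
seg 2 [188.9°–229.9°] uniform, h=10: full span → s += 10 → s = 10.0000
seg 3 [229.9°–271.5°] simple-harmonic, h=-6: full span → s += -6 → s = 4.0000
seg 4 [271.5°–360°] cycloidal, h=18: θ=324.7° here. β=53.2, B=88.5. 18·(0.6011 − sin(2π·0.6011)/(2π)) = 12.5206 → s = 16.5206

16.5206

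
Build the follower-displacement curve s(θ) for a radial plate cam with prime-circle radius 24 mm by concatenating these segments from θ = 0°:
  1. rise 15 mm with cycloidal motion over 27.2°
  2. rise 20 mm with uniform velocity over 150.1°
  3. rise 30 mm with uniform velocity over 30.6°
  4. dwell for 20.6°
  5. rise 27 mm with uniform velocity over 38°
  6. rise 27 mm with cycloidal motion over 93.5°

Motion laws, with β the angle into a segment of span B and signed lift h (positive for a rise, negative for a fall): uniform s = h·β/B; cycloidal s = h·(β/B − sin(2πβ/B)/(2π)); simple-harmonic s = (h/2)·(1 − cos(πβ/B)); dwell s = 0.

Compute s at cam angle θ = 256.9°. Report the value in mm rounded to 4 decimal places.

seg 1 [0°–27.2°] cycloidal, h=15: full span → s += 15 → s = 15.0000
seg 2 [27.2°–177.3°] uniform, h=20: full span → s += 20 → s = 35.0000
seg 3 [177.3°–207.9°] uniform, h=30: full span → s += 30 → s = 65.0000
seg 4 [207.9°–228.5°] dwell: s stays 65.0000
seg 5 [228.5°–266.5°] uniform, h=27: θ=256.9° here. β=28.4, B=38. 27·28.4/38 = 20.1789 → s = 85.1789

85.1789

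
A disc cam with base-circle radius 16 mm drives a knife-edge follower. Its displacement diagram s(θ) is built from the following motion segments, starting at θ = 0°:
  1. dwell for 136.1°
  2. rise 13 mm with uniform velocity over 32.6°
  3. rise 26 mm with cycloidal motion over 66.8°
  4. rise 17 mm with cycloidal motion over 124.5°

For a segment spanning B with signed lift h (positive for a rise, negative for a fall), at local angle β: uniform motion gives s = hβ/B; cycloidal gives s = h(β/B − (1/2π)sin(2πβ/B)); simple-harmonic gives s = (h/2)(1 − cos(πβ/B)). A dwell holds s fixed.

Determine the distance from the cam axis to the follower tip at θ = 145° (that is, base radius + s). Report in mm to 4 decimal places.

seg 1 [0°–136.1°] dwell: s stays 0.0000
seg 2 [136.1°–168.7°] uniform, h=13: θ=145° here. β=8.9, B=32.6. 13·8.9/32.6 = 3.5491 → s = 3.5491
radial distance = base radius + s = 16 + 3.5491 = 19.5491

19.5491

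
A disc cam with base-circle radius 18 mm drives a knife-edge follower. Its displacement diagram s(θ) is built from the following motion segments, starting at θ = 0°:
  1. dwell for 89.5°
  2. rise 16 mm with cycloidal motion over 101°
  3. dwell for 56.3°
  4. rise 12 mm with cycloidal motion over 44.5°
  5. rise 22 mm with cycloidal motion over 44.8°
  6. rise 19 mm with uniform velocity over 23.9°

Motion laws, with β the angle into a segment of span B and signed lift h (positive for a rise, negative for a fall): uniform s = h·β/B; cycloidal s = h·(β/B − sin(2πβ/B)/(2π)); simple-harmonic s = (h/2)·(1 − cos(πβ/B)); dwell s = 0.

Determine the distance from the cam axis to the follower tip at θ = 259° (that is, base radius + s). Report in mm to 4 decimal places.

seg 1 [0°–89.5°] dwell: s stays 0.0000
seg 2 [89.5°–190.5°] cycloidal, h=16: full span → s += 16 → s = 16.0000
seg 3 [190.5°–246.8°] dwell: s stays 16.0000
seg 4 [246.8°–291.3°] cycloidal, h=12: θ=259° here. β=12.2, B=44.5. 12·(0.2742 − sin(2π·0.2742)/(2π)) = 1.4020 → s = 17.4020
radial distance = base radius + s = 18 + 17.4020 = 35.4020

35.4020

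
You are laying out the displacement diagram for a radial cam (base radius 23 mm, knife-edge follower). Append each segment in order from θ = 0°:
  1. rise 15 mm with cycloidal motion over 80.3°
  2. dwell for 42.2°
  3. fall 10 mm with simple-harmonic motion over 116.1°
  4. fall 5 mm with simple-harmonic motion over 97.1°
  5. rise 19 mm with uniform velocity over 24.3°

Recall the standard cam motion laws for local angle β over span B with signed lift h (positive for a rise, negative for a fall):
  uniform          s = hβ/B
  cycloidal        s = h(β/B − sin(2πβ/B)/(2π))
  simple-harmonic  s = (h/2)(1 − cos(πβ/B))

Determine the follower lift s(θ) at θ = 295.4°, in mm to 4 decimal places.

seg 1 [0°–80.3°] cycloidal, h=15: full span → s += 15 → s = 15.0000
seg 2 [80.3°–122.5°] dwell: s stays 15.0000
seg 3 [122.5°–238.6°] simple-harmonic, h=-10: full span → s += -10 → s = 5.0000
seg 4 [238.6°–335.7°] simple-harmonic, h=-5: θ=295.4° here. β=56.8, B=97.1. -5/2·(1 − cos(π·0.5850)) = -3.1594 → s = 1.8406

1.8406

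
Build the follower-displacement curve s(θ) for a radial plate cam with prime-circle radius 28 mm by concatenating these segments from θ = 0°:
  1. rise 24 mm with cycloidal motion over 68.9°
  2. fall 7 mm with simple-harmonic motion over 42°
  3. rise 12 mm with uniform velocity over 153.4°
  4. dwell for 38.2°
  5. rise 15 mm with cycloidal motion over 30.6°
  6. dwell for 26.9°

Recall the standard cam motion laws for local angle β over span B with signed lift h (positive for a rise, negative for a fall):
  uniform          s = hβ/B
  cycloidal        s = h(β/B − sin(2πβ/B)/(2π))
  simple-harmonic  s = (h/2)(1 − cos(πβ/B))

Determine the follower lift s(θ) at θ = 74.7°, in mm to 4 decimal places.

seg 1 [0°–68.9°] cycloidal, h=24: full span → s += 24 → s = 24.0000
seg 2 [68.9°–110.9°] simple-harmonic, h=-7: θ=74.7° here. β=5.8, B=42. -7/2·(1 − cos(π·0.1381)) = -0.3242 → s = 23.6758

23.6758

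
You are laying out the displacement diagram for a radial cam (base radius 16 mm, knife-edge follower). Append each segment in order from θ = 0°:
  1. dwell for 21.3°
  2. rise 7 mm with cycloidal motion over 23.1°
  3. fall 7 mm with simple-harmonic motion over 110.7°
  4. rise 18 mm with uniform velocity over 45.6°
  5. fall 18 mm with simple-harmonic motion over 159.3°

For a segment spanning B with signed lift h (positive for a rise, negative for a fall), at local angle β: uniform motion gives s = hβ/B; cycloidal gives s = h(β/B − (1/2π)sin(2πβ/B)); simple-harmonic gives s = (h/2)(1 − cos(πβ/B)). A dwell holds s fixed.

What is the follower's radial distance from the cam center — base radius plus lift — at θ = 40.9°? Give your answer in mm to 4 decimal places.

seg 1 [0°–21.3°] dwell: s stays 0.0000
seg 2 [21.3°–44.4°] cycloidal, h=7: θ=40.9° here. β=19.6, B=23.1. 7·(0.8485 − sin(2π·0.8485)/(2π)) = 6.8469 → s = 6.8469
radial distance = base radius + s = 16 + 6.8469 = 22.8469

22.8469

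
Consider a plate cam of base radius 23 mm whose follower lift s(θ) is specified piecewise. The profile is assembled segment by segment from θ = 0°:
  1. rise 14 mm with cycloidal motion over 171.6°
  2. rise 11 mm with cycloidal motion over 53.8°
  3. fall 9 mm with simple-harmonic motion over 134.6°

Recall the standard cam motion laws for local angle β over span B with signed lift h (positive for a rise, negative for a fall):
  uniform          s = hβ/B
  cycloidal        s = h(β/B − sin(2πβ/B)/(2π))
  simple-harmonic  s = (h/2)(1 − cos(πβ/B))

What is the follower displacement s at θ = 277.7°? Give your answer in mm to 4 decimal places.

seg 1 [0°–171.6°] cycloidal, h=14: full span → s += 14 → s = 14.0000
seg 2 [171.6°–225.4°] cycloidal, h=11: full span → s += 11 → s = 25.0000
seg 3 [225.4°–360°] simple-harmonic, h=-9: θ=277.7° here. β=52.3, B=134.6. -9/2·(1 − cos(π·0.3886)) = -2.9565 → s = 22.0435

22.0435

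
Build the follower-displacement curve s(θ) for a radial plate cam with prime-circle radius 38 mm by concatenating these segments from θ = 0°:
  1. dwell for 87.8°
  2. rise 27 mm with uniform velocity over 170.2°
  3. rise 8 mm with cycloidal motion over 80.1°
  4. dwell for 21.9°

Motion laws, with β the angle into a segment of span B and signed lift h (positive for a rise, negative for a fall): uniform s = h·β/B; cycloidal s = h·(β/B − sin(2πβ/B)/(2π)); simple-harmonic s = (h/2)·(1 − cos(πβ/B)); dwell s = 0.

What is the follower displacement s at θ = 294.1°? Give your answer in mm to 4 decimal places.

seg 1 [0°–87.8°] dwell: s stays 0.0000
seg 2 [87.8°–258°] uniform, h=27: full span → s += 27 → s = 27.0000
seg 3 [258°–338.1°] cycloidal, h=8: θ=294.1° here. β=36.1, B=80.1. 8·(0.4507 − sin(2π·0.4507)/(2π)) = 3.2173 → s = 30.2173

30.2173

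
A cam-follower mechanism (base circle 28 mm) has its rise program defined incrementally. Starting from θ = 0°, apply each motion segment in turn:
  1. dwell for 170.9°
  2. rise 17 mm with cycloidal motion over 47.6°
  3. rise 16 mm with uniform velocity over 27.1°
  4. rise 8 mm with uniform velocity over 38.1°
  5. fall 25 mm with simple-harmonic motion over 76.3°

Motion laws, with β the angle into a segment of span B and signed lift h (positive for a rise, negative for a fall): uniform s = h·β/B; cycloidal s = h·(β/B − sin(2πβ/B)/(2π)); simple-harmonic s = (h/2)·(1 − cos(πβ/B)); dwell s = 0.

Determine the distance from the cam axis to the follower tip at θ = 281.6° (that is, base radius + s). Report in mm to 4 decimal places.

seg 1 [0°–170.9°] dwell: s stays 0.0000
seg 2 [170.9°–218.5°] cycloidal, h=17: full span → s += 17 → s = 17.0000
seg 3 [218.5°–245.6°] uniform, h=16: full span → s += 16 → s = 33.0000
seg 4 [245.6°–283.7°] uniform, h=8: θ=281.6° here. β=36, B=38.1. 8·36/38.1 = 7.5591 → s = 40.5591
radial distance = base radius + s = 28 + 40.5591 = 68.5591

68.5591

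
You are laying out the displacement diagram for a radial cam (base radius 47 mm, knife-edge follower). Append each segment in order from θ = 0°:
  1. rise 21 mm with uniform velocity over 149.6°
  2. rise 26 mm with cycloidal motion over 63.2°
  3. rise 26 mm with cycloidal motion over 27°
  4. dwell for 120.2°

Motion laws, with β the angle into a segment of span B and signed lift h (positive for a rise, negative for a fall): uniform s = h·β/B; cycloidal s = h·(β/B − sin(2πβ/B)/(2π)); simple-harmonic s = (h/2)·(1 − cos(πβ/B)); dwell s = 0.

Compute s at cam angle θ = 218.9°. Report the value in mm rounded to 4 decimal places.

seg 1 [0°–149.6°] uniform, h=21: full span → s += 21 → s = 21.0000
seg 2 [149.6°–212.8°] cycloidal, h=26: full span → s += 26 → s = 47.0000
seg 3 [212.8°–239.8°] cycloidal, h=26: θ=218.9° here. β=6.1, B=27. 26·(0.2259 − sin(2π·0.2259)/(2π)) = 1.7833 → s = 48.7833

48.7833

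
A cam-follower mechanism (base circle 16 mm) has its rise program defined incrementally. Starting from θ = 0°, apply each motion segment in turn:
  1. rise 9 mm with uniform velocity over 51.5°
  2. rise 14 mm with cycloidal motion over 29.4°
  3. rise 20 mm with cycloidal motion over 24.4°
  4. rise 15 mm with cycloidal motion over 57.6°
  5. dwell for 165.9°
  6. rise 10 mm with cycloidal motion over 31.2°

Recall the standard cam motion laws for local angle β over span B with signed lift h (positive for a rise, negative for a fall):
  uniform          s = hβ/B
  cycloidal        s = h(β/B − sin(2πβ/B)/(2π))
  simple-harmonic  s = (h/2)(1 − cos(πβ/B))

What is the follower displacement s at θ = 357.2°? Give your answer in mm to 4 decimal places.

seg 1 [0°–51.5°] uniform, h=9: full span → s += 9 → s = 9.0000
seg 2 [51.5°–80.9°] cycloidal, h=14: full span → s += 14 → s = 23.0000
seg 3 [80.9°–105.3°] cycloidal, h=20: full span → s += 20 → s = 43.0000
seg 4 [105.3°–162.9°] cycloidal, h=15: full span → s += 15 → s = 58.0000
seg 5 [162.9°–328.8°] dwell: s stays 58.0000
seg 6 [328.8°–360°] cycloidal, h=10: θ=357.2° here. β=28.4, B=31.2. 10·(0.9103 − sin(2π·0.9103)/(2π)) = 9.9532 → s = 67.9532

67.9532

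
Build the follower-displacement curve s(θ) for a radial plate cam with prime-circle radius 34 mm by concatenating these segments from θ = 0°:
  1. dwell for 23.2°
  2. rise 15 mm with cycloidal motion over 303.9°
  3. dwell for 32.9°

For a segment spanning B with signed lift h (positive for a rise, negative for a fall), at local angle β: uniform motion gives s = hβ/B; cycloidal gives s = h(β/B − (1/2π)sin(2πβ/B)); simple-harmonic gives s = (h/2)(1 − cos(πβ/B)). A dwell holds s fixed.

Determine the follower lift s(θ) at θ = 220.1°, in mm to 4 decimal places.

seg 1 [0°–23.2°] dwell: s stays 0.0000
seg 2 [23.2°–327.1°] cycloidal, h=15: θ=220.1° here. β=196.9, B=303.9. 15·(0.6479 − sin(2π·0.6479)/(2π)) = 11.6315 → s = 11.6315

11.6315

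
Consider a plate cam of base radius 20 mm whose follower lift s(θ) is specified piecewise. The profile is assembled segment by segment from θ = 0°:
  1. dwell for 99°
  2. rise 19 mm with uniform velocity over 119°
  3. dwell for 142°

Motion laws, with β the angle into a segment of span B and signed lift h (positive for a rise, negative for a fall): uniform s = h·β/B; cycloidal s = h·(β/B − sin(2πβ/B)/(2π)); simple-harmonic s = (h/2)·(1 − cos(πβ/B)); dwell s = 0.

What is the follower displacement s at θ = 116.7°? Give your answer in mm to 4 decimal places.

seg 1 [0°–99°] dwell: s stays 0.0000
seg 2 [99°–218°] uniform, h=19: θ=116.7° here. β=17.7, B=119. 19·17.7/119 = 2.8261 → s = 2.8261

2.8261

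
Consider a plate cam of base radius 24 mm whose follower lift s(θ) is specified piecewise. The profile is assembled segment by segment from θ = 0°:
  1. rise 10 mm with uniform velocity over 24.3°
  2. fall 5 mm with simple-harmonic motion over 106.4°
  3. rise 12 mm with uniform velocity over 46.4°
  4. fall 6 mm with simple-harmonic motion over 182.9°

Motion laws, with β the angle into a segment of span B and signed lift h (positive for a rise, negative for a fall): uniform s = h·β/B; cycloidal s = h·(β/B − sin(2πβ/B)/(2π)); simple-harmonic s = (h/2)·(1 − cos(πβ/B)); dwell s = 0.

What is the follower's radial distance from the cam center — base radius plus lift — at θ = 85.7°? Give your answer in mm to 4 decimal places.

seg 1 [0°–24.3°] uniform, h=10: full span → s += 10 → s = 10.0000
seg 2 [24.3°–130.7°] simple-harmonic, h=-5: θ=85.7° here. β=61.4, B=106.4. -5/2·(1 − cos(π·0.5771)) = -3.0994 → s = 6.9006
radial distance = base radius + s = 24 + 6.9006 = 30.9006

30.9006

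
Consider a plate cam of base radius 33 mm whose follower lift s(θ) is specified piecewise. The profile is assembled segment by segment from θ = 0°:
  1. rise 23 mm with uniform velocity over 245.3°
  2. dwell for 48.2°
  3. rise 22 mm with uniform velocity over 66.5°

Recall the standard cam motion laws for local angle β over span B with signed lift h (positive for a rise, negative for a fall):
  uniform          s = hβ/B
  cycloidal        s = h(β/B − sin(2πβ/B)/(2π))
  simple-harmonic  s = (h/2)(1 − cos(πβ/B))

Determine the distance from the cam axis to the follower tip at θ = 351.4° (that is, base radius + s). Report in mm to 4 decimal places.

seg 1 [0°–245.3°] uniform, h=23: full span → s += 23 → s = 23.0000
seg 2 [245.3°–293.5°] dwell: s stays 23.0000
seg 3 [293.5°–360°] uniform, h=22: θ=351.4° here. β=57.9, B=66.5. 22·57.9/66.5 = 19.1549 → s = 42.1549
radial distance = base radius + s = 33 + 42.1549 = 75.1549

75.1549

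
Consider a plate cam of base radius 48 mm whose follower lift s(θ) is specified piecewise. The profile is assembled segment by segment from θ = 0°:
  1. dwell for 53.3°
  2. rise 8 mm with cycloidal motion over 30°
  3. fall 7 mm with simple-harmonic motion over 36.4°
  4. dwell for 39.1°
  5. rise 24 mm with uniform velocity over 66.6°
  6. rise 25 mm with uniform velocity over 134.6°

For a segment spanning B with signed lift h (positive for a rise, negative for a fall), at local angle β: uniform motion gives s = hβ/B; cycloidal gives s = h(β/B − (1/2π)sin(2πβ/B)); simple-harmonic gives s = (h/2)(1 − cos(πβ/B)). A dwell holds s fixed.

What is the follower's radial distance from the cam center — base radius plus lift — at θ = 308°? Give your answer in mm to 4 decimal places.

seg 1 [0°–53.3°] dwell: s stays 0.0000
seg 2 [53.3°–83.3°] cycloidal, h=8: full span → s += 8 → s = 8.0000
seg 3 [83.3°–119.7°] simple-harmonic, h=-7: full span → s += -7 → s = 1.0000
seg 4 [119.7°–158.8°] dwell: s stays 1.0000
seg 5 [158.8°–225.4°] uniform, h=24: full span → s += 24 → s = 25.0000
seg 6 [225.4°–360°] uniform, h=25: θ=308° here. β=82.6, B=134.6. 25·82.6/134.6 = 15.3418 → s = 40.3418
radial distance = base radius + s = 48 + 40.3418 = 88.3418

88.3418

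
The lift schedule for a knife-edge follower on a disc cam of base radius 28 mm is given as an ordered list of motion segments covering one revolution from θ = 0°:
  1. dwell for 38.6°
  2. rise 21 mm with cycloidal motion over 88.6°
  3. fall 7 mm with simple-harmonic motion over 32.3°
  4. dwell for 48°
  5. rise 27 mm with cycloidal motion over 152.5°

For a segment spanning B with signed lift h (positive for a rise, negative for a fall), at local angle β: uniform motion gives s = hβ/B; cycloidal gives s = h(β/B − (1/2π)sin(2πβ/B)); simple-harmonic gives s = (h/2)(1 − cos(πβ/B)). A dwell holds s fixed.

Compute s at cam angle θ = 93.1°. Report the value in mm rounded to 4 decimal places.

seg 1 [0°–38.6°] dwell: s stays 0.0000
seg 2 [38.6°–127.2°] cycloidal, h=21: θ=93.1° here. β=54.5, B=88.6. 21·(0.6151 − sin(2π·0.6151)/(2π)) = 15.1298 → s = 15.1298

15.1298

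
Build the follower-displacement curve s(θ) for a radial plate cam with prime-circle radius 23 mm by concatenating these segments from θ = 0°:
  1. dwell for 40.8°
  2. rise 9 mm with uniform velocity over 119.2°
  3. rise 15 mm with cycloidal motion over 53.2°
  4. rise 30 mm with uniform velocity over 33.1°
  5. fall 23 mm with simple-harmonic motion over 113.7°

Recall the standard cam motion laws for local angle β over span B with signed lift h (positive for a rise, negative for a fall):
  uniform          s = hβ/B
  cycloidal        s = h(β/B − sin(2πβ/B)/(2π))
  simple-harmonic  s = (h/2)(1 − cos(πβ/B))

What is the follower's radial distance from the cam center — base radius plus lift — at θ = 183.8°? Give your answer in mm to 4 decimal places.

seg 1 [0°–40.8°] dwell: s stays 0.0000
seg 2 [40.8°–160°] uniform, h=9: full span → s += 9 → s = 9.0000
seg 3 [160°–213.2°] cycloidal, h=15: θ=183.8° here. β=23.8, B=53.2. 15·(0.4474 − sin(2π·0.4474)/(2π)) = 5.9354 → s = 14.9354
radial distance = base radius + s = 23 + 14.9354 = 37.9354

37.9354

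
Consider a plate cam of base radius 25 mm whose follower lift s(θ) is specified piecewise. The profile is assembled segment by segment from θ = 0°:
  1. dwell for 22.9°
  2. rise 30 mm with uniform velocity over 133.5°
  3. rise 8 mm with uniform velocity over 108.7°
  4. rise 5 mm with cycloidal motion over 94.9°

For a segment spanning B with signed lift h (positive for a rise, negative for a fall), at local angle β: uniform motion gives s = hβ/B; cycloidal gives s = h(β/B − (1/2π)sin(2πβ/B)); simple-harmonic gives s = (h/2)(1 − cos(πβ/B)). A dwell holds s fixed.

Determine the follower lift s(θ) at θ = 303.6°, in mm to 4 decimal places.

seg 1 [0°–22.9°] dwell: s stays 0.0000
seg 2 [22.9°–156.4°] uniform, h=30: full span → s += 30 → s = 30.0000
seg 3 [156.4°–265.1°] uniform, h=8: full span → s += 8 → s = 38.0000
seg 4 [265.1°–360°] cycloidal, h=5: θ=303.6° here. β=38.5, B=94.9. 5·(0.4057 − sin(2π·0.4057)/(2π)) = 1.5840 → s = 39.5840

39.5840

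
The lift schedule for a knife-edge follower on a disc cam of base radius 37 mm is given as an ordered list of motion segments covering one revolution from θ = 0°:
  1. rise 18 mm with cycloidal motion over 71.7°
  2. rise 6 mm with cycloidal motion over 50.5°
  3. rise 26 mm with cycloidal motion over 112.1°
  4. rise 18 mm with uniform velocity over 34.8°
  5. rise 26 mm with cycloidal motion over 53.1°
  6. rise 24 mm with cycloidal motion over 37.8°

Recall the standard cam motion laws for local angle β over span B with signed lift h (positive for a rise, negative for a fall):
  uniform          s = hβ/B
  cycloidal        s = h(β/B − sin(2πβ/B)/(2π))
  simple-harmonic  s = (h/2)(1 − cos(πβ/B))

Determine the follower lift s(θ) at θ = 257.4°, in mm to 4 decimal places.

seg 1 [0°–71.7°] cycloidal, h=18: full span → s += 18 → s = 18.0000
seg 2 [71.7°–122.2°] cycloidal, h=6: full span → s += 6 → s = 24.0000
seg 3 [122.2°–234.3°] cycloidal, h=26: full span → s += 26 → s = 50.0000
seg 4 [234.3°–269.1°] uniform, h=18: θ=257.4° here. β=23.1, B=34.8. 18·23.1/34.8 = 11.9483 → s = 61.9483

61.9483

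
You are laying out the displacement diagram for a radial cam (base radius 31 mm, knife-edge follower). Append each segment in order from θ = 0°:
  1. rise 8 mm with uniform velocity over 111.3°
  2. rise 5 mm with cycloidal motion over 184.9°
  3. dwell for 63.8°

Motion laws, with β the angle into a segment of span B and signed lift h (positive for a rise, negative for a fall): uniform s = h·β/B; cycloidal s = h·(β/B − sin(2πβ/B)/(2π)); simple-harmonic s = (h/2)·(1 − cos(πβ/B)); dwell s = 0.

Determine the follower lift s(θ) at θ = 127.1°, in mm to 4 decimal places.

seg 1 [0°–111.3°] uniform, h=8: full span → s += 8 → s = 8.0000
seg 2 [111.3°–296.2°] cycloidal, h=5: θ=127.1° here. β=15.8, B=184.9. 5·(0.0855 − sin(2π·0.0855)/(2π)) = 0.0202 → s = 8.0202

8.0202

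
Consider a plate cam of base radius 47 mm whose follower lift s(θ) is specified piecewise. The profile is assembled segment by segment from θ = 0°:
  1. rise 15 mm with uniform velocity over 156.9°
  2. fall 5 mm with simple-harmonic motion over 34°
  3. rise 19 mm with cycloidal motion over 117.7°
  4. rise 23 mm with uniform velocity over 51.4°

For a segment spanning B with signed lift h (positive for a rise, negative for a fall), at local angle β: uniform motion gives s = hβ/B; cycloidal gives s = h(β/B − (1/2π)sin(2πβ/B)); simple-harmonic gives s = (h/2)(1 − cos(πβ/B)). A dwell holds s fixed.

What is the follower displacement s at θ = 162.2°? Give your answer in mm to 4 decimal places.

seg 1 [0°–156.9°] uniform, h=15: full span → s += 15 → s = 15.0000
seg 2 [156.9°–190.9°] simple-harmonic, h=-5: θ=162.2° here. β=5.3, B=34. -5/2·(1 − cos(π·0.1559)) = -0.2938 → s = 14.7062

14.7062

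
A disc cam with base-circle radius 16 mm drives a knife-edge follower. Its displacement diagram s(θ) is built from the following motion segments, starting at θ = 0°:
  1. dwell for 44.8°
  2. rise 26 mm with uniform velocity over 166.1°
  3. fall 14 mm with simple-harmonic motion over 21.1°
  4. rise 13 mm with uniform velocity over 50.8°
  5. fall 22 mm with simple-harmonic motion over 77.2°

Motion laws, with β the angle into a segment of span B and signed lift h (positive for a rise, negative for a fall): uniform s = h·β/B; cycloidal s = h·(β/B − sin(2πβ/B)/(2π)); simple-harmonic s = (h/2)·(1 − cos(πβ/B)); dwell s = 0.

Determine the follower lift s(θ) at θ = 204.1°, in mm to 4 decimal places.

seg 1 [0°–44.8°] dwell: s stays 0.0000
seg 2 [44.8°–210.9°] uniform, h=26: θ=204.1° here. β=159.3, B=166.1. 26·159.3/166.1 = 24.9356 → s = 24.9356

24.9356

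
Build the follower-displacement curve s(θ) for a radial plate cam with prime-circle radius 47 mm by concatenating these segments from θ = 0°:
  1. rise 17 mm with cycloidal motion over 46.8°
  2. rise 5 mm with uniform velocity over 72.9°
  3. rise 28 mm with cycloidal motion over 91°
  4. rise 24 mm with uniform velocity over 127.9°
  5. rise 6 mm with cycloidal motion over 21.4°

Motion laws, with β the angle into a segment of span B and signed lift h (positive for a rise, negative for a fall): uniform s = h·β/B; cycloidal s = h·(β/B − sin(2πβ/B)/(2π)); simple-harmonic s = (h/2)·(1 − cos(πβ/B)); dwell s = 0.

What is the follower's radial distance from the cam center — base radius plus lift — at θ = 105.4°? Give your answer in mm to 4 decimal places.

seg 1 [0°–46.8°] cycloidal, h=17: full span → s += 17 → s = 17.0000
seg 2 [46.8°–119.7°] uniform, h=5: θ=105.4° here. β=58.6, B=72.9. 5·58.6/72.9 = 4.0192 → s = 21.0192
radial distance = base radius + s = 47 + 21.0192 = 68.0192

68.0192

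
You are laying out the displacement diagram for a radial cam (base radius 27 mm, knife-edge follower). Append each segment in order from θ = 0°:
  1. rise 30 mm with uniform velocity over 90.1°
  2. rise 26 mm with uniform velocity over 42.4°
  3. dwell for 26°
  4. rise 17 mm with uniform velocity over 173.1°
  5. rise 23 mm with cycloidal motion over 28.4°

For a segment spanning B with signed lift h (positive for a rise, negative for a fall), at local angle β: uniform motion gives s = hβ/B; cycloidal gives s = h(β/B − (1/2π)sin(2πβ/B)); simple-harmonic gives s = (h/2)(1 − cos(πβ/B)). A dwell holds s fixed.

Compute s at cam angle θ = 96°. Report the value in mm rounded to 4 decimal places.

seg 1 [0°–90.1°] uniform, h=30: full span → s += 30 → s = 30.0000
seg 2 [90.1°–132.5°] uniform, h=26: θ=96° here. β=5.9, B=42.4. 26·5.9/42.4 = 3.6179 → s = 33.6179

33.6179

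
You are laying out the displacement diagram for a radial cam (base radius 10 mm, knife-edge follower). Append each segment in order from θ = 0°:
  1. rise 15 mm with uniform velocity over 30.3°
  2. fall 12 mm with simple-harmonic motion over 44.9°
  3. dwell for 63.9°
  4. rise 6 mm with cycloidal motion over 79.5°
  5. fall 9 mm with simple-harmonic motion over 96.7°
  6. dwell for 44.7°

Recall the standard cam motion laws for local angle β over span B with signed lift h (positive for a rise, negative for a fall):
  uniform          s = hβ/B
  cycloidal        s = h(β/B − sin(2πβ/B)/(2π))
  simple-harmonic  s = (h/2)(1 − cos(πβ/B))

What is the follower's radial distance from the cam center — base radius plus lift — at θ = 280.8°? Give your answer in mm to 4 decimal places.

seg 1 [0°–30.3°] uniform, h=15: full span → s += 15 → s = 15.0000
seg 2 [30.3°–75.2°] simple-harmonic, h=-12: full span → s += -12 → s = 3.0000
seg 3 [75.2°–139.1°] dwell: s stays 3.0000
seg 4 [139.1°–218.6°] cycloidal, h=6: full span → s += 6 → s = 9.0000
seg 5 [218.6°–315.3°] simple-harmonic, h=-9: θ=280.8° here. β=62.2, B=96.7. -9/2·(1 − cos(π·0.6432)) = -6.4572 → s = 2.5428
radial distance = base radius + s = 10 + 2.5428 = 12.5428

12.5428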